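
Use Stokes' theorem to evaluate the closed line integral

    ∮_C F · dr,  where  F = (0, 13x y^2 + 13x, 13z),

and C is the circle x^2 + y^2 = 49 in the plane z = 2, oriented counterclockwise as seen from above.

Let S be the flat disk x^2 + y^2 ≤ 49 in the plane z = 2, with upward unit normal n̂ = ẑ. By Stokes' theorem,

    ∮_C F · dr = ∬_S (∇ × F) · n̂ dS = ∬_D (curl F)_z dA,

where D is the disk x^2 + y^2 ≤ 49.

Compute the curl of F = (0, 13x y^2 + 13x, 13z):
    (∇ × F)_x = ∂F_z/∂y - ∂F_y/∂z = 0,
    (∇ × F)_y = ∂F_x/∂z - ∂F_z/∂x = 0,
    (∇ × F)_z = ∂F_y/∂x - ∂F_x/∂y = 13y^2 + 13.

On z = 2, (curl F)_z = 13y^2 + 13.

Convert to polar (x = r cos θ, y = r sin θ, dA = r dr dθ); the integrand becomes 13r^2sin(θ)^2 + 13, so

    ∬_D (curl F)_z dA = ∫_0^{2π} ∫_0^{7} (13r^2sin(θ)^2 + 13) · r dr dθ.

Inner (r from 0 to 7): 31213sin(θ)^2/4 + 637/2.
Outer (θ from 0 to 2π): 33761π/4.

Therefore ∮_C F · dr = 33761π/4.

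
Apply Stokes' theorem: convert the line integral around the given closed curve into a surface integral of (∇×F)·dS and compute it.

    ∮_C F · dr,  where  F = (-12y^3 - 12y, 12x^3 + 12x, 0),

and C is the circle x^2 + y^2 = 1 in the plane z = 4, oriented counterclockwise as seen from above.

Let S be the flat disk x^2 + y^2 ≤ 1 in the plane z = 4, with upward unit normal n̂ = ẑ. By Stokes' theorem,

    ∮_C F · dr = ∬_S (∇ × F) · n̂ dS = ∬_D (curl F)_z dA,

where D is the disk x^2 + y^2 ≤ 1.

Compute the curl of F = (-12y^3 - 12y, 12x^3 + 12x, 0):
    (∇ × F)_x = ∂F_z/∂y - ∂F_y/∂z = 0,
    (∇ × F)_y = ∂F_x/∂z - ∂F_z/∂x = 0,
    (∇ × F)_z = ∂F_y/∂x - ∂F_x/∂y = 36x^2 + 36y^2 + 24.

On z = 4, (curl F)_z = 36x^2 + 36y^2 + 24.

Convert to polar (x = r cos θ, y = r sin θ, dA = r dr dθ); the integrand becomes 36r^2 + 24, so

    ∬_D (curl F)_z dA = ∫_0^{2π} ∫_0^{1} (36r^2 + 24) · r dr dθ.

Inner (r from 0 to 1): 21.
Outer (θ from 0 to 2π): 42π.

Therefore ∮_C F · dr = 42π.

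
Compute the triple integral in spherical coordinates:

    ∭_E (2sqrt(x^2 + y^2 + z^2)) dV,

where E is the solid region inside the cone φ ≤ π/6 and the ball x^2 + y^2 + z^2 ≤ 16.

In spherical coordinates, x = ρ sin(φ) cos(θ), y = ρ sin(φ) sin(θ), z = ρ cos(φ), and dV = ρ^2 sin(φ) dρ dφ dθ.

The integrand becomes 2ρ, so

    ∭_E (2sqrt(x^2 + y^2 + z^2)) dV = ∫_{0}^{2π} ∫_{0}^{π/6} ∫_{0}^{4} (2ρ) · ρ^2 sin(φ) dρ dφ dθ.

Inner (ρ): 128sin(φ).
Middle (φ): 128 - 64sqrt(3).
Outer (θ): 128π (2 - sqrt(3)).

Therefore the triple integral equals 128π (2 - sqrt(3)).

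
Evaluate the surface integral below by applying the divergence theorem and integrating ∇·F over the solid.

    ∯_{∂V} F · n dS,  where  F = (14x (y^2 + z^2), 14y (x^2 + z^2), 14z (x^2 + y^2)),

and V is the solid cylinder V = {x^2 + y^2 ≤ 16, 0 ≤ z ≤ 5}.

By the divergence theorem,

    ∯_{∂V} F · n dS = ∭_V (∇ · F) dV.

Compute the divergence:
    ∇ · F = ∂F_x/∂x + ∂F_y/∂y + ∂F_z/∂z = 14y^2 + 14z^2 + 14x^2 + 14z^2 + 14x^2 + 14y^2 = 28x^2 + 28y^2 + 28z^2.

In cylindrical coordinates, x = r cos(θ), y = r sin(θ), z = z, dV = r dr dθ dz, with 0 ≤ r ≤ 4, 0 ≤ θ ≤ 2π, 0 ≤ z ≤ 5.

The integrand, after substitution and multiplying by the volume element, becomes (28r^2 + 28z^2) · r, so

    ∭_V (∇·F) dV = ∫_0^{2π} ∫_0^{4} ∫_0^{5} (28r^2 + 28z^2) · r dz dr dθ.

Inner (z from 0 to 5): 140r (r^2 + 25/3).
Middle (r from 0 to 4): 54880/3.
Outer (θ from 0 to 2π): 109760π/3.

Therefore ∯_{∂V} F · n dS = 109760π/3.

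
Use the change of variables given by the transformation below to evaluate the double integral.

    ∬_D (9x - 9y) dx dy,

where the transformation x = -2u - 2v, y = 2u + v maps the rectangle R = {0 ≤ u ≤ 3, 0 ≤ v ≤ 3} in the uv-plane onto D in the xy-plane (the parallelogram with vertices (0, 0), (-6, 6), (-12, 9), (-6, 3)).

Compute the Jacobian determinant of (x, y) with respect to (u, v):

    ∂(x,y)/∂(u,v) = | -2  -2 | = (-2)(1) - (-2)(2) = 2.
                   | 2  1 |

Its absolute value is |J| = 2 (the area scaling factor).

Substituting x = -2u - 2v, y = 2u + v into the integrand,

    9x - 9y → -36u - 27v,

so the integral becomes

    ∬_R (-36u - 27v) · |J| du dv = ∫_0^3 ∫_0^3 (-72u - 54v) dv du.

Inner (v): -216u - 243.
Outer (u): -1701.

Therefore ∬_D (9x - 9y) dx dy = -1701.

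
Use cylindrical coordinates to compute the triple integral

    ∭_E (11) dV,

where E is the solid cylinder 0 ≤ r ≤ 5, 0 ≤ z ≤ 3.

In cylindrical coordinates, x = r cos(θ), y = r sin(θ), z = z, and dV = r dr dθ dz.

The integrand becomes 11, so

    ∭_E (11) dV = ∫_{0}^{2π} ∫_{0}^{5} ∫_{0}^{3} (11) · r dz dr dθ.

Inner (z): 33r.
Middle (r from 0 to 5): 825/2.
Outer (θ): 825π.

Therefore the triple integral equals 825π.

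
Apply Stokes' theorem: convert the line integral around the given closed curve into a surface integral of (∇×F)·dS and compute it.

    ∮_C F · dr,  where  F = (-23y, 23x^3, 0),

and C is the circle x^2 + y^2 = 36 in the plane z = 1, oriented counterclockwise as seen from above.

Let S be the flat disk x^2 + y^2 ≤ 36 in the plane z = 1, with upward unit normal n̂ = ẑ. By Stokes' theorem,

    ∮_C F · dr = ∬_S (∇ × F) · n̂ dS = ∬_D (curl F)_z dA,

where D is the disk x^2 + y^2 ≤ 36.

Compute the curl of F = (-23y, 23x^3, 0):
    (∇ × F)_x = ∂F_z/∂y - ∂F_y/∂z = 0,
    (∇ × F)_y = ∂F_x/∂z - ∂F_z/∂x = 0,
    (∇ × F)_z = ∂F_y/∂x - ∂F_x/∂y = 69x^2 + 23.

On z = 1, (curl F)_z = 69x^2 + 23.

Convert to polar (x = r cos θ, y = r sin θ, dA = r dr dθ); the integrand becomes 69r^2cos(θ)^2 + 23, so

    ∬_D (curl F)_z dA = ∫_0^{2π} ∫_0^{6} (69r^2cos(θ)^2 + 23) · r dr dθ.

Inner (r from 0 to 6): 22356cos(θ)^2 + 414.
Outer (θ from 0 to 2π): 23184π.

Therefore ∮_C F · dr = 23184π.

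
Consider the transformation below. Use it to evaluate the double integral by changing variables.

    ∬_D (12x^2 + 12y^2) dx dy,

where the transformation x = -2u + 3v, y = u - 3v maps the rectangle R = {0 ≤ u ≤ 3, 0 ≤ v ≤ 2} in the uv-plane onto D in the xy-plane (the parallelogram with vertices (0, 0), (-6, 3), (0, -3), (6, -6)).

Compute the Jacobian determinant of (x, y) with respect to (u, v):

    ∂(x,y)/∂(u,v) = | -2  3 | = (-2)(-3) - (3)(1) = 3.
                   | 1  -3 |

Its absolute value is |J| = 3 (the area scaling factor).

Substituting x = -2u + 3v, y = u - 3v into the integrand,

    12x^2 + 12y^2 → 60u^2 - 216u v + 216v^2,

so the integral becomes

    ∬_R (60u^2 - 216u v + 216v^2) · |J| du dv = ∫_0^3 ∫_0^2 (180u^2 - 648u v + 648v^2) dv du.

Inner (v): 360u^2 - 1296u + 1728.
Outer (u): 2592.

Therefore ∬_D (12x^2 + 12y^2) dx dy = 2592.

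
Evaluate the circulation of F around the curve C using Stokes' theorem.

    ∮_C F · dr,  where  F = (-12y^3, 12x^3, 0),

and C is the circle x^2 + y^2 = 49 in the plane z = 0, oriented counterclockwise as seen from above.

Let S be the flat disk x^2 + y^2 ≤ 49 in the plane z = 0, with upward unit normal n̂ = ẑ. By Stokes' theorem,

    ∮_C F · dr = ∬_S (∇ × F) · n̂ dS = ∬_D (curl F)_z dA,

where D is the disk x^2 + y^2 ≤ 49.

Compute the curl of F = (-12y^3, 12x^3, 0):
    (∇ × F)_x = ∂F_z/∂y - ∂F_y/∂z = 0,
    (∇ × F)_y = ∂F_x/∂z - ∂F_z/∂x = 0,
    (∇ × F)_z = ∂F_y/∂x - ∂F_x/∂y = 36x^2 + 36y^2.

On z = 0, (curl F)_z = 36x^2 + 36y^2.

Convert to polar (x = r cos θ, y = r sin θ, dA = r dr dθ); the integrand becomes 36r^2, so

    ∬_D (curl F)_z dA = ∫_0^{2π} ∫_0^{7} (36r^2) · r dr dθ.

Inner (r from 0 to 7): 21609.
Outer (θ from 0 to 2π): 43218π.

Therefore ∮_C F · dr = 43218π.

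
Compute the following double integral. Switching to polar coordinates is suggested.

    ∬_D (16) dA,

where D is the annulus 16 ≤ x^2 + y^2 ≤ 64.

The region D is 4 ≤ r ≤ 8, 0 ≤ θ ≤ 2π in polar coordinates, where x = r cos(θ), y = r sin(θ), and dA = r dr dθ.

Under the substitution, the integrand becomes 16, so

    ∬_D (16) dA = ∫_{0}^{2π} ∫_{4}^{8} (16) · r dr dθ.

Inner integral (in r): ∫_{4}^{8} (16) · r dr = 384.

Outer integral (in θ): ∫_{0}^{2π} (384) dθ = 768π.

Therefore ∬_D (16) dA = 768π.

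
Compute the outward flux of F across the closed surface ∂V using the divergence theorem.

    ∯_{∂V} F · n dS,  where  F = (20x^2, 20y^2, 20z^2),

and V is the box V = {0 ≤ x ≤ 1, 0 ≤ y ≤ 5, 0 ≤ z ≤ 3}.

By the divergence theorem,

    ∯_{∂V} F · n dS = ∭_V (∇ · F) dV.

Compute the divergence:
    ∇ · F = ∂F_x/∂x + ∂F_y/∂y + ∂F_z/∂z = 40x + 40y + 40z.

V is a rectangular box, so dV = dx dy dz with 0 ≤ x ≤ 1, 0 ≤ y ≤ 5, 0 ≤ z ≤ 3.

Integrate (40x + 40y + 40z) over V as an iterated integral:

    ∭_V (∇·F) dV = ∫_0^{1} ∫_0^{5} ∫_0^{3} (40x + 40y + 40z) dz dy dx.

Inner (z from 0 to 3): 120x + 120y + 180.
Middle (y from 0 to 5): 600x + 2400.
Outer (x from 0 to 1): 2700.

Therefore ∯_{∂V} F · n dS = 2700.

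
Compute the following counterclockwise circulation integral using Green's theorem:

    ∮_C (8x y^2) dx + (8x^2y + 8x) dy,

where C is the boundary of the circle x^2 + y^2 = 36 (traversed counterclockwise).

Green's theorem converts the closed line integral into a double integral over the enclosed region D:

    ∮_C P dx + Q dy = ∬_D (∂Q/∂x - ∂P/∂y) dA.

Here P = 8x y^2, Q = 8x^2y + 8x, so

    ∂Q/∂x = 16x y + 8,    ∂P/∂y = 16x y,
    ∂Q/∂x - ∂P/∂y = 8.

D is the region x^2 + y^2 ≤ 36. Evaluating the double integral:

In polar coordinates (x = r cos θ, y = r sin θ, dA = r dr dθ) the integrand becomes 8, so

    ∬_D (8) dA = ∫_0^{2π} ∫_0^{6} (8) · r dr dθ.

Inner (r from 0 to 6): 144.
Outer (θ from 0 to 2π): 288π.

Therefore ∮_C P dx + Q dy = 288π.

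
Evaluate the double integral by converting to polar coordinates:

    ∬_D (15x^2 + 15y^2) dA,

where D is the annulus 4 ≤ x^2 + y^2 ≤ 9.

The region D is 2 ≤ r ≤ 3, 0 ≤ θ ≤ 2π in polar coordinates, where x = r cos(θ), y = r sin(θ), and dA = r dr dθ.

Under the substitution, the integrand becomes 15r^2, so

    ∬_D (15x^2 + 15y^2) dA = ∫_{0}^{2π} ∫_{2}^{3} (15r^2) · r dr dθ.

Inner integral (in r): ∫_{2}^{3} (15r^2) · r dr = 975/4.

Outer integral (in θ): ∫_{0}^{2π} (975/4) dθ = 975π/2.

Therefore ∬_D (15x^2 + 15y^2) dA = 975π/2.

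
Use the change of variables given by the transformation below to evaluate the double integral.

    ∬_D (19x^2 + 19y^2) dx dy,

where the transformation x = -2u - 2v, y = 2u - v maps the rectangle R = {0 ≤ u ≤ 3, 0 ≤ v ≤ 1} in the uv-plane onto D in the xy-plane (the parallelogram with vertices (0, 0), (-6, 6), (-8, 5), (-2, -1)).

Compute the Jacobian determinant of (x, y) with respect to (u, v):

    ∂(x,y)/∂(u,v) = | -2  -2 | = (-2)(-1) - (-2)(2) = 6.
                   | 2  -1 |

Its absolute value is |J| = 6 (the area scaling factor).

Substituting x = -2u - 2v, y = 2u - v into the integrand,

    19x^2 + 19y^2 → 152u^2 + 76u v + 95v^2,

so the integral becomes

    ∬_R (152u^2 + 76u v + 95v^2) · |J| du dv = ∫_0^3 ∫_0^1 (912u^2 + 456u v + 570v^2) dv du.

Inner (v): 912u^2 + 228u + 190.
Outer (u): 9804.

Therefore ∬_D (19x^2 + 19y^2) dx dy = 9804.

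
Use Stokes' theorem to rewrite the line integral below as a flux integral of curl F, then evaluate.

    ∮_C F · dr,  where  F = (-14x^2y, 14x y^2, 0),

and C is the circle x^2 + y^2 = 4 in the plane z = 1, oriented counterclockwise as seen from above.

Let S be the flat disk x^2 + y^2 ≤ 4 in the plane z = 1, with upward unit normal n̂ = ẑ. By Stokes' theorem,

    ∮_C F · dr = ∬_S (∇ × F) · n̂ dS = ∬_D (curl F)_z dA,

where D is the disk x^2 + y^2 ≤ 4.

Compute the curl of F = (-14x^2y, 14x y^2, 0):
    (∇ × F)_x = ∂F_z/∂y - ∂F_y/∂z = 0,
    (∇ × F)_y = ∂F_x/∂z - ∂F_z/∂x = 0,
    (∇ × F)_z = ∂F_y/∂x - ∂F_x/∂y = 14x^2 + 14y^2.

On z = 1, (curl F)_z = 14x^2 + 14y^2.

Convert to polar (x = r cos θ, y = r sin θ, dA = r dr dθ); the integrand becomes 14r^2, so

    ∬_D (curl F)_z dA = ∫_0^{2π} ∫_0^{2} (14r^2) · r dr dθ.

Inner (r from 0 to 2): 56.
Outer (θ from 0 to 2π): 112π.

Therefore ∮_C F · dr = 112π.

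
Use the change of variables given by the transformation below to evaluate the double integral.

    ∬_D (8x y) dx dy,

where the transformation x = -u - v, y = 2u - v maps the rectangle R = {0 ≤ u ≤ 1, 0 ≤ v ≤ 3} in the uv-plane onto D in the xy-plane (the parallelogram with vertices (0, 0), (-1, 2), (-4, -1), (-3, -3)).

Compute the Jacobian determinant of (x, y) with respect to (u, v):

    ∂(x,y)/∂(u,v) = | -1  -1 | = (-1)(-1) - (-1)(2) = 3.
                   | 2  -1 |

Its absolute value is |J| = 3 (the area scaling factor).

Substituting x = -u - v, y = 2u - v into the integrand,

    8x y → -16u^2 - 8u v + 8v^2,

so the integral becomes

    ∬_R (-16u^2 - 8u v + 8v^2) · |J| du dv = ∫_0^1 ∫_0^3 (-48u^2 - 24u v + 24v^2) dv du.

Inner (v): -144u^2 - 108u + 216.
Outer (u): 114.

Therefore ∬_D (8x y) dx dy = 114.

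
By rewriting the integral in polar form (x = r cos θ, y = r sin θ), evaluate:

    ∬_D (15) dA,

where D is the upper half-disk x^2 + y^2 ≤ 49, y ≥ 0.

The region D is 0 ≤ r ≤ 7, 0 ≤ θ ≤ π in polar coordinates, where x = r cos(θ), y = r sin(θ), and dA = r dr dθ.

Under the substitution, the integrand becomes 15, so

    ∬_D (15) dA = ∫_{0}^{π} ∫_{0}^{7} (15) · r dr dθ.

Inner integral (in r): ∫_{0}^{7} (15) · r dr = 735/2.

Outer integral (in θ): ∫_{0}^{π} (735/2) dθ = 735π/2.

Therefore ∬_D (15) dA = 735π/2.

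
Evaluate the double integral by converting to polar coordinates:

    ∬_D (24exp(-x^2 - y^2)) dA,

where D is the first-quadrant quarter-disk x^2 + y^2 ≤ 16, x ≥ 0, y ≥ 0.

The region D is 0 ≤ r ≤ 4, 0 ≤ θ ≤ π/2 in polar coordinates, where x = r cos(θ), y = r sin(θ), and dA = r dr dθ.

Under the substitution, the integrand becomes 24exp(-r^2), so

    ∬_D (24exp(-x^2 - y^2)) dA = ∫_{0}^{π/2} ∫_{0}^{4} (24exp(-r^2)) · r dr dθ.

Inner integral (in r): ∫_{0}^{4} (24exp(-r^2)) · r dr = 12 - 12exp(-16).

Outer integral (in θ): ∫_{0}^{π/2} (12 - 12exp(-16)) dθ = -6π exp(-16) + 6π.

Therefore ∬_D (24exp(-x^2 - y^2)) dA = -6π exp(-16) + 6π.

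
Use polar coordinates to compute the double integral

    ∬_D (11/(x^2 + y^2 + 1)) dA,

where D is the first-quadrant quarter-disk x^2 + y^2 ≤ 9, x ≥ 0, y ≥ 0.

The region D is 0 ≤ r ≤ 3, 0 ≤ θ ≤ π/2 in polar coordinates, where x = r cos(θ), y = r sin(θ), and dA = r dr dθ.

Under the substitution, the integrand becomes 11/(r^2 + 1), so

    ∬_D (11/(x^2 + y^2 + 1)) dA = ∫_{0}^{π/2} ∫_{0}^{3} (11/(r^2 + 1)) · r dr dθ.

Inner integral (in r): ∫_{0}^{3} (11/(r^2 + 1)) · r dr = 11log(10)/2.

Outer integral (in θ): ∫_{0}^{π/2} (11log(10)/2) dθ = 11π log(10)/4.

Therefore ∬_D (11/(x^2 + y^2 + 1)) dA = 11π log(10)/4.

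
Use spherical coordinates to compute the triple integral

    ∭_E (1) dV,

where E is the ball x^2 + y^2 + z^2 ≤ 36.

In spherical coordinates, x = ρ sin(φ) cos(θ), y = ρ sin(φ) sin(θ), z = ρ cos(φ), and dV = ρ^2 sin(φ) dρ dφ dθ.

The integrand becomes 1, so

    ∭_E (1) dV = ∫_{0}^{2π} ∫_{0}^{π} ∫_{0}^{6} (1) · ρ^2 sin(φ) dρ dφ dθ.

Inner (ρ): 72sin(φ).
Middle (φ): 144.
Outer (θ): 288π.

Therefore the triple integral equals 288π.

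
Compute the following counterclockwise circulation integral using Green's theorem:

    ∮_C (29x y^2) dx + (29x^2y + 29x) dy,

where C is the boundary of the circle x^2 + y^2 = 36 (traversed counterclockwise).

Green's theorem converts the closed line integral into a double integral over the enclosed region D:

    ∮_C P dx + Q dy = ∬_D (∂Q/∂x - ∂P/∂y) dA.

Here P = 29x y^2, Q = 29x^2y + 29x, so

    ∂Q/∂x = 58x y + 29,    ∂P/∂y = 58x y,
    ∂Q/∂x - ∂P/∂y = 29.

D is the region x^2 + y^2 ≤ 36. Evaluating the double integral:

In polar coordinates (x = r cos θ, y = r sin θ, dA = r dr dθ) the integrand becomes 29, so

    ∬_D (29) dA = ∫_0^{2π} ∫_0^{6} (29) · r dr dθ.

Inner (r from 0 to 6): 522.
Outer (θ from 0 to 2π): 1044π.

Therefore ∮_C P dx + Q dy = 1044π.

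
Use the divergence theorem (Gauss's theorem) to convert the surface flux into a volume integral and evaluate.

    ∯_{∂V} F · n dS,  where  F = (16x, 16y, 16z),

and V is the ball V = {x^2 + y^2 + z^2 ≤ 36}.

By the divergence theorem,

    ∯_{∂V} F · n dS = ∭_V (∇ · F) dV.

Compute the divergence:
    ∇ · F = ∂F_x/∂x + ∂F_y/∂y + ∂F_z/∂z = 16 + 16 + 16 = 48.

In spherical coordinates, x = ρ sin(φ) cos(θ), y = ρ sin(φ) sin(θ), z = ρ cos(φ), dV = ρ^2 sin(φ) dρ dφ dθ, with 0 ≤ ρ ≤ 6, 0 ≤ φ ≤ π, 0 ≤ θ ≤ 2π.

The integrand, after substitution and multiplying by the volume element, becomes (48) · ρ^2 sin(φ), so

    ∭_V (∇·F) dV = ∫_0^{2π} ∫_0^{π} ∫_0^{6} (48) · ρ^2 sin(φ) dρ dφ dθ.

Inner (ρ from 0 to 6): 3456sin(φ).
Middle (φ from 0 to π): 6912.
Outer (θ from 0 to 2π): 13824π.

Therefore ∯_{∂V} F · n dS = 13824π.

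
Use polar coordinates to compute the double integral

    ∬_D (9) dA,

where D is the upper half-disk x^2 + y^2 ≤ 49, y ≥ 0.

The region D is 0 ≤ r ≤ 7, 0 ≤ θ ≤ π in polar coordinates, where x = r cos(θ), y = r sin(θ), and dA = r dr dθ.

Under the substitution, the integrand becomes 9, so

    ∬_D (9) dA = ∫_{0}^{π} ∫_{0}^{7} (9) · r dr dθ.

Inner integral (in r): ∫_{0}^{7} (9) · r dr = 441/2.

Outer integral (in θ): ∫_{0}^{π} (441/2) dθ = 441π/2.

Therefore ∬_D (9) dA = 441π/2.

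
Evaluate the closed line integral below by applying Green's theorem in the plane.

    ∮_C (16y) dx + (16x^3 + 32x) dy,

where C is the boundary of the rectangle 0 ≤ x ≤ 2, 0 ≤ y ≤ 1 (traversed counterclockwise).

Green's theorem converts the closed line integral into a double integral over the enclosed region D:

    ∮_C P dx + Q dy = ∬_D (∂Q/∂x - ∂P/∂y) dA.

Here P = 16y, Q = 16x^3 + 32x, so

    ∂Q/∂x = 48x^2 + 32,    ∂P/∂y = 16,
    ∂Q/∂x - ∂P/∂y = 48x^2 + 16.

D is the region 0 ≤ x ≤ 2, 0 ≤ y ≤ 1. Evaluating the double integral:

    ∬_D (48x^2 + 16) dA = ∫_0^{2} ∫_0^{1} (48x^2 + 16) dy dx.

Inner (y from 0 to 1): 48x^2 + 16.
Outer (x from 0 to 2): 160.

Therefore ∮_C P dx + Q dy = 160.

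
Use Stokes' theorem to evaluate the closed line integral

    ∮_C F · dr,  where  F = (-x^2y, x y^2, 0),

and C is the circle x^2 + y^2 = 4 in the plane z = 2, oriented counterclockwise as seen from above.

Let S be the flat disk x^2 + y^2 ≤ 4 in the plane z = 2, with upward unit normal n̂ = ẑ. By Stokes' theorem,

    ∮_C F · dr = ∬_S (∇ × F) · n̂ dS = ∬_D (curl F)_z dA,

where D is the disk x^2 + y^2 ≤ 4.

Compute the curl of F = (-x^2y, x y^2, 0):
    (∇ × F)_x = ∂F_z/∂y - ∂F_y/∂z = 0,
    (∇ × F)_y = ∂F_x/∂z - ∂F_z/∂x = 0,
    (∇ × F)_z = ∂F_y/∂x - ∂F_x/∂y = x^2 + y^2.

On z = 2, (curl F)_z = x^2 + y^2.

Convert to polar (x = r cos θ, y = r sin θ, dA = r dr dθ); the integrand becomes r^2, so

    ∬_D (curl F)_z dA = ∫_0^{2π} ∫_0^{2} (r^2) · r dr dθ.

Inner (r from 0 to 2): 4.
Outer (θ from 0 to 2π): 8π.

Therefore ∮_C F · dr = 8π.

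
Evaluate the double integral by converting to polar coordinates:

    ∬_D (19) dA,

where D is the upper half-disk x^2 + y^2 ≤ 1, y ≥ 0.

The region D is 0 ≤ r ≤ 1, 0 ≤ θ ≤ π in polar coordinates, where x = r cos(θ), y = r sin(θ), and dA = r dr dθ.

Under the substitution, the integrand becomes 19, so

    ∬_D (19) dA = ∫_{0}^{π} ∫_{0}^{1} (19) · r dr dθ.

Inner integral (in r): ∫_{0}^{1} (19) · r dr = 19/2.

Outer integral (in θ): ∫_{0}^{π} (19/2) dθ = 19π/2.

Therefore ∬_D (19) dA = 19π/2.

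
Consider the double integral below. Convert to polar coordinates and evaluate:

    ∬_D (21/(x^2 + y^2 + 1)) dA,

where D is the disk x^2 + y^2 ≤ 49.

The region D is 0 ≤ r ≤ 7, 0 ≤ θ ≤ 2π in polar coordinates, where x = r cos(θ), y = r sin(θ), and dA = r dr dθ.

Under the substitution, the integrand becomes 21/(r^2 + 1), so

    ∬_D (21/(x^2 + y^2 + 1)) dA = ∫_{0}^{2π} ∫_{0}^{7} (21/(r^2 + 1)) · r dr dθ.

Inner integral (in r): ∫_{0}^{7} (21/(r^2 + 1)) · r dr = 21log(50)/2.

Outer integral (in θ): ∫_{0}^{2π} (21log(50)/2) dθ = 21π log(50).

Therefore ∬_D (21/(x^2 + y^2 + 1)) dA = 21π log(50).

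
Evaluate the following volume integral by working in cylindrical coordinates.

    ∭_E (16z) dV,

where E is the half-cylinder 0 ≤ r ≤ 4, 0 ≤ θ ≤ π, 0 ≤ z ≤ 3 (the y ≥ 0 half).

In cylindrical coordinates, x = r cos(θ), y = r sin(θ), z = z, and dV = r dr dθ dz.

The integrand becomes 16z, so

    ∭_E (16z) dV = ∫_{0}^{π} ∫_{0}^{4} ∫_{0}^{3} (16z) · r dz dr dθ.

Inner (z): 72r.
Middle (r from 0 to 4): 576.
Outer (θ): 576π.

Therefore the triple integral equals 576π.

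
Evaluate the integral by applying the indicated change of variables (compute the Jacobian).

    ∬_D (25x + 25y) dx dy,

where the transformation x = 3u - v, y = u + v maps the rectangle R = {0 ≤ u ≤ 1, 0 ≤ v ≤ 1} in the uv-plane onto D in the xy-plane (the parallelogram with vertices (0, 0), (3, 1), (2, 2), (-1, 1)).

Compute the Jacobian determinant of (x, y) with respect to (u, v):

    ∂(x,y)/∂(u,v) = | 3  -1 | = (3)(1) - (-1)(1) = 4.
                   | 1  1 |

Its absolute value is |J| = 4 (the area scaling factor).

Substituting x = 3u - v, y = u + v into the integrand,

    25x + 25y → 100u,

so the integral becomes

    ∬_R (100u) · |J| du dv = ∫_0^1 ∫_0^1 (400u) dv du.

Inner (v): 400u.
Outer (u): 200.

Therefore ∬_D (25x + 25y) dx dy = 200.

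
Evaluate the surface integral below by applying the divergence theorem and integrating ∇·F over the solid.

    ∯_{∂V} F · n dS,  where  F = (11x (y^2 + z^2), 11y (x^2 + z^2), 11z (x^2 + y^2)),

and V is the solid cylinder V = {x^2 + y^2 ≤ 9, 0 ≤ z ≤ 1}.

By the divergence theorem,

    ∯_{∂V} F · n dS = ∭_V (∇ · F) dV.

Compute the divergence:
    ∇ · F = ∂F_x/∂x + ∂F_y/∂y + ∂F_z/∂z = 11y^2 + 11z^2 + 11x^2 + 11z^2 + 11x^2 + 11y^2 = 22x^2 + 22y^2 + 22z^2.

In cylindrical coordinates, x = r cos(θ), y = r sin(θ), z = z, dV = r dr dθ dz, with 0 ≤ r ≤ 3, 0 ≤ θ ≤ 2π, 0 ≤ z ≤ 1.

The integrand, after substitution and multiplying by the volume element, becomes (22r^2 + 22z^2) · r, so

    ∭_V (∇·F) dV = ∫_0^{2π} ∫_0^{3} ∫_0^{1} (22r^2 + 22z^2) · r dz dr dθ.

Inner (z from 0 to 1): 22r (r^2 + 1/3).
Middle (r from 0 to 3): 957/2.
Outer (θ from 0 to 2π): 957π.

Therefore ∯_{∂V} F · n dS = 957π.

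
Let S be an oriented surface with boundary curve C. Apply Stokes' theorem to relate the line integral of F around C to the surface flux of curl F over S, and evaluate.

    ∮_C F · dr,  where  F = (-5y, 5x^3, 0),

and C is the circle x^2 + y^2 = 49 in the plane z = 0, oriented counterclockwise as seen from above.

Let S be the flat disk x^2 + y^2 ≤ 49 in the plane z = 0, with upward unit normal n̂ = ẑ. By Stokes' theorem,

    ∮_C F · dr = ∬_S (∇ × F) · n̂ dS = ∬_D (curl F)_z dA,

where D is the disk x^2 + y^2 ≤ 49.

Compute the curl of F = (-5y, 5x^3, 0):
    (∇ × F)_x = ∂F_z/∂y - ∂F_y/∂z = 0,
    (∇ × F)_y = ∂F_x/∂z - ∂F_z/∂x = 0,
    (∇ × F)_z = ∂F_y/∂x - ∂F_x/∂y = 15x^2 + 5.

On z = 0, (curl F)_z = 15x^2 + 5.

Convert to polar (x = r cos θ, y = r sin θ, dA = r dr dθ); the integrand becomes 15r^2cos(θ)^2 + 5, so

    ∬_D (curl F)_z dA = ∫_0^{2π} ∫_0^{7} (15r^2cos(θ)^2 + 5) · r dr dθ.

Inner (r from 0 to 7): 36015cos(θ)^2/4 + 245/2.
Outer (θ from 0 to 2π): 36995π/4.

Therefore ∮_C F · dr = 36995π/4.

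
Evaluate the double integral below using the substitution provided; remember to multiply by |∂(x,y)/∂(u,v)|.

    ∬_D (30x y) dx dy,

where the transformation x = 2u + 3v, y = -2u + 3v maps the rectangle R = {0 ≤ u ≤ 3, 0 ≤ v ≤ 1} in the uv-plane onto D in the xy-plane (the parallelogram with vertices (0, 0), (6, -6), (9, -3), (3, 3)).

Compute the Jacobian determinant of (x, y) with respect to (u, v):

    ∂(x,y)/∂(u,v) = | 2  3 | = (2)(3) - (3)(-2) = 12.
                   | -2  3 |

Its absolute value is |J| = 12 (the area scaling factor).

Substituting x = 2u + 3v, y = -2u + 3v into the integrand,

    30x y → -120u^2 + 270v^2,

so the integral becomes

    ∬_R (-120u^2 + 270v^2) · |J| du dv = ∫_0^3 ∫_0^1 (-1440u^2 + 3240v^2) dv du.

Inner (v): 1080 - 1440u^2.
Outer (u): -9720.

Therefore ∬_D (30x y) dx dy = -9720.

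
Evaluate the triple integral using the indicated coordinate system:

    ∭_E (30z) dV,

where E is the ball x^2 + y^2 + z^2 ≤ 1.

In spherical coordinates, x = ρ sin(φ) cos(θ), y = ρ sin(φ) sin(θ), z = ρ cos(φ), and dV = ρ^2 sin(φ) dρ dφ dθ.

The integrand becomes 30ρ cos(φ), so

    ∭_E (30z) dV = ∫_{0}^{2π} ∫_{0}^{π} ∫_{0}^{1} (30ρ cos(φ)) · ρ^2 sin(φ) dρ dφ dθ.

Inner (ρ): 15sin(2φ)/4.
Middle (φ): 0.
Outer (θ): 0.

Therefore the triple integral equals 0.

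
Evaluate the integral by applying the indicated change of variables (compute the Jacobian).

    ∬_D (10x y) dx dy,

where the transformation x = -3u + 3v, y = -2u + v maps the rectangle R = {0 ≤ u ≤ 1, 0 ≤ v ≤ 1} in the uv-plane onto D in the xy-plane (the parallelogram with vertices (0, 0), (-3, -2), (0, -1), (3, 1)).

Compute the Jacobian determinant of (x, y) with respect to (u, v):

    ∂(x,y)/∂(u,v) = | -3  3 | = (-3)(1) - (3)(-2) = 3.
                   | -2  1 |

Its absolute value is |J| = 3 (the area scaling factor).

Substituting x = -3u + 3v, y = -2u + v into the integrand,

    10x y → 60u^2 - 90u v + 30v^2,

so the integral becomes

    ∬_R (60u^2 - 90u v + 30v^2) · |J| du dv = ∫_0^1 ∫_0^1 (180u^2 - 270u v + 90v^2) dv du.

Inner (v): 180u^2 - 135u + 30.
Outer (u): 45/2.

Therefore ∬_D (10x y) dx dy = 45/2.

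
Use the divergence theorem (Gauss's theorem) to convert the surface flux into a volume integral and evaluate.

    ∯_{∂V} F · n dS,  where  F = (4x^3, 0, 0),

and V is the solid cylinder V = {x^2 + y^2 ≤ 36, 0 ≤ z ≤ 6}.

By the divergence theorem,

    ∯_{∂V} F · n dS = ∭_V (∇ · F) dV.

Compute the divergence:
    ∇ · F = ∂F_x/∂x + ∂F_y/∂y + ∂F_z/∂z = 12x^2 + 0 + 0 = 12x^2.

In cylindrical coordinates, x = r cos(θ), y = r sin(θ), z = z, dV = r dr dθ dz, with 0 ≤ r ≤ 6, 0 ≤ θ ≤ 2π, 0 ≤ z ≤ 6.

The integrand, after substitution and multiplying by the volume element, becomes (12r^2cos(θ)^2) · r, so

    ∭_V (∇·F) dV = ∫_0^{2π} ∫_0^{6} ∫_0^{6} (12r^2cos(θ)^2) · r dz dr dθ.

Inner (z from 0 to 6): 72r^3cos(θ)^2.
Middle (r from 0 to 6): 23328cos(θ)^2.
Outer (θ from 0 to 2π): 23328π.

Therefore ∯_{∂V} F · n dS = 23328π.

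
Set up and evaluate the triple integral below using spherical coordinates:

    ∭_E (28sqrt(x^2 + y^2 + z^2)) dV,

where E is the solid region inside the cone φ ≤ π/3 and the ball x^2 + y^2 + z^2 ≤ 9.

In spherical coordinates, x = ρ sin(φ) cos(θ), y = ρ sin(φ) sin(θ), z = ρ cos(φ), and dV = ρ^2 sin(φ) dρ dφ dθ.

The integrand becomes 28ρ, so

    ∭_E (28sqrt(x^2 + y^2 + z^2)) dV = ∫_{0}^{2π} ∫_{0}^{π/3} ∫_{0}^{3} (28ρ) · ρ^2 sin(φ) dρ dφ dθ.

Inner (ρ): 567sin(φ).
Middle (φ): 567/2.
Outer (θ): 567π.

Therefore the triple integral equals 567π.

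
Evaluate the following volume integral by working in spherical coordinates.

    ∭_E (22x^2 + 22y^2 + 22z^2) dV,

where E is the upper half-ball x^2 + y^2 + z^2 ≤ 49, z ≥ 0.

In spherical coordinates, x = ρ sin(φ) cos(θ), y = ρ sin(φ) sin(θ), z = ρ cos(φ), and dV = ρ^2 sin(φ) dρ dφ dθ.

The integrand becomes 22ρ^2, so

    ∭_E (22x^2 + 22y^2 + 22z^2) dV = ∫_{0}^{2π} ∫_{0}^{π/2} ∫_{0}^{7} (22ρ^2) · ρ^2 sin(φ) dρ dφ dθ.

Inner (ρ): 369754sin(φ)/5.
Middle (φ): 369754/5.
Outer (θ): 739508π/5.

Therefore the triple integral equals 739508π/5.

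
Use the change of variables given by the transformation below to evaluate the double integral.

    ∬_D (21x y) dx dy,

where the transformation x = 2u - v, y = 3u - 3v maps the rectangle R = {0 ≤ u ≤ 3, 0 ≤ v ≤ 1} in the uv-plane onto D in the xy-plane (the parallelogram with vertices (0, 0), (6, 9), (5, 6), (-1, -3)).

Compute the Jacobian determinant of (x, y) with respect to (u, v):

    ∂(x,y)/∂(u,v) = | 2  -1 | = (2)(-3) - (-1)(3) = -3.
                   | 3  -3 |

Its absolute value is |J| = 3 (the area scaling factor).

Substituting x = 2u - v, y = 3u - 3v into the integrand,

    21x y → 126u^2 - 189u v + 63v^2,

so the integral becomes

    ∬_R (126u^2 - 189u v + 63v^2) · |J| du dv = ∫_0^3 ∫_0^1 (378u^2 - 567u v + 189v^2) dv du.

Inner (v): 378u^2 - 567u/2 + 63.
Outer (u): 9261/4.

Therefore ∬_D (21x y) dx dy = 9261/4.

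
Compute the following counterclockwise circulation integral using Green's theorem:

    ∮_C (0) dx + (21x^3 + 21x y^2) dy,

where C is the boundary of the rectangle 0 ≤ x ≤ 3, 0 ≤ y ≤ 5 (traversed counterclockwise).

Green's theorem converts the closed line integral into a double integral over the enclosed region D:

    ∮_C P dx + Q dy = ∬_D (∂Q/∂x - ∂P/∂y) dA.

Here P = 0, Q = 21x^3 + 21x y^2, so

    ∂Q/∂x = 63x^2 + 21y^2,    ∂P/∂y = 0,
    ∂Q/∂x - ∂P/∂y = 63x^2 + 21y^2.

D is the region 0 ≤ x ≤ 3, 0 ≤ y ≤ 5. Evaluating the double integral:

    ∬_D (63x^2 + 21y^2) dA = ∫_0^{3} ∫_0^{5} (63x^2 + 21y^2) dy dx.

Inner (y from 0 to 5): 315x^2 + 875.
Outer (x from 0 to 3): 5460.

Therefore ∮_C P dx + Q dy = 5460.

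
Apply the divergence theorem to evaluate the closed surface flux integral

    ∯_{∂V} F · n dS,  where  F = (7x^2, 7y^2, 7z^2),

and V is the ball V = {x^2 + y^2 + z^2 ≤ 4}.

By the divergence theorem,

    ∯_{∂V} F · n dS = ∭_V (∇ · F) dV.

Compute the divergence:
    ∇ · F = ∂F_x/∂x + ∂F_y/∂y + ∂F_z/∂z = 14x + 14y + 14z.

In spherical coordinates, x = ρ sin(φ) cos(θ), y = ρ sin(φ) sin(θ), z = ρ cos(φ), dV = ρ^2 sin(φ) dρ dφ dθ, with 0 ≤ ρ ≤ 2, 0 ≤ φ ≤ π, 0 ≤ θ ≤ 2π.

The integrand, after substitution and multiplying by the volume element, becomes (14ρ (sqrt(2)sin(φ)sin(θ + π/4) + cos(φ))) · ρ^2 sin(φ), so

    ∭_V (∇·F) dV = ∫_0^{2π} ∫_0^{π} ∫_0^{2} (14ρ (sqrt(2)sin(φ)sin(θ + π/4) + cos(φ))) · ρ^2 sin(φ) dρ dφ dθ.

Inner (ρ from 0 to 2): 56(sqrt(2)sin(φ)sin(θ + π/4) + cos(φ))sin(φ).
Middle (φ from 0 to π): 28sqrt(2)π sin(θ + π/4).
Outer (θ from 0 to 2π): 0.

Therefore ∯_{∂V} F · n dS = 0.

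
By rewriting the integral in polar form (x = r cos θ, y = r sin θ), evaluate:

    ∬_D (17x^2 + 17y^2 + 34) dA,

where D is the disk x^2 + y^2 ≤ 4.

The region D is 0 ≤ r ≤ 2, 0 ≤ θ ≤ 2π in polar coordinates, where x = r cos(θ), y = r sin(θ), and dA = r dr dθ.

Under the substitution, the integrand becomes 17r^2 + 34, so

    ∬_D (17x^2 + 17y^2 + 34) dA = ∫_{0}^{2π} ∫_{0}^{2} (17r^2 + 34) · r dr dθ.

Inner integral (in r): ∫_{0}^{2} (17r^2 + 34) · r dr = 136.

Outer integral (in θ): ∫_{0}^{2π} (136) dθ = 272π.

Therefore ∬_D (17x^2 + 17y^2 + 34) dA = 272π.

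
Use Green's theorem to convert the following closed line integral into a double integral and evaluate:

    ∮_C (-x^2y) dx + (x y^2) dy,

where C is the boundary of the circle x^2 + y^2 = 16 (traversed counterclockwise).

Green's theorem converts the closed line integral into a double integral over the enclosed region D:

    ∮_C P dx + Q dy = ∬_D (∂Q/∂x - ∂P/∂y) dA.

Here P = -x^2y, Q = x y^2, so

    ∂Q/∂x = y^2,    ∂P/∂y = -x^2,
    ∂Q/∂x - ∂P/∂y = x^2 + y^2.

D is the region x^2 + y^2 ≤ 16. Evaluating the double integral:

In polar coordinates (x = r cos θ, y = r sin θ, dA = r dr dθ) the integrand becomes r^2, so

    ∬_D (x^2 + y^2) dA = ∫_0^{2π} ∫_0^{4} (r^2) · r dr dθ.

Inner (r from 0 to 4): 64.
Outer (θ from 0 to 2π): 128π.

Therefore ∮_C P dx + Q dy = 128π.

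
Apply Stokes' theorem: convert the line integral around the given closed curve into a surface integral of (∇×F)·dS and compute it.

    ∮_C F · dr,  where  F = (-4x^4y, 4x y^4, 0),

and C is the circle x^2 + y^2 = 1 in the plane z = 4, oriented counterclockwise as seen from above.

Let S be the flat disk x^2 + y^2 ≤ 1 in the plane z = 4, with upward unit normal n̂ = ẑ. By Stokes' theorem,

    ∮_C F · dr = ∬_S (∇ × F) · n̂ dS = ∬_D (curl F)_z dA,

where D is the disk x^2 + y^2 ≤ 1.

Compute the curl of F = (-4x^4y, 4x y^4, 0):
    (∇ × F)_x = ∂F_z/∂y - ∂F_y/∂z = 0,
    (∇ × F)_y = ∂F_x/∂z - ∂F_z/∂x = 0,
    (∇ × F)_z = ∂F_y/∂x - ∂F_x/∂y = 4x^4 + 4y^4.

On z = 4, (curl F)_z = 4x^4 + 4y^4.

Convert to polar (x = r cos θ, y = r sin θ, dA = r dr dθ); the integrand becomes 4r^4(sin(θ)^4 + cos(θ)^4), so

    ∬_D (curl F)_z dA = ∫_0^{2π} ∫_0^{1} (4r^4(sin(θ)^4 + cos(θ)^4)) · r dr dθ.

Inner (r from 0 to 1): 2sin(θ)^4/3 + 2cos(θ)^4/3.
Outer (θ from 0 to 2π): π.

Therefore ∮_C F · dr = π.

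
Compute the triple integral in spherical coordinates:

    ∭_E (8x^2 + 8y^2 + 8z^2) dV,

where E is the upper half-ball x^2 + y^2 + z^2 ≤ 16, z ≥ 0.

In spherical coordinates, x = ρ sin(φ) cos(θ), y = ρ sin(φ) sin(θ), z = ρ cos(φ), and dV = ρ^2 sin(φ) dρ dφ dθ.

The integrand becomes 8ρ^2, so

    ∭_E (8x^2 + 8y^2 + 8z^2) dV = ∫_{0}^{2π} ∫_{0}^{π/2} ∫_{0}^{4} (8ρ^2) · ρ^2 sin(φ) dρ dφ dθ.

Inner (ρ): 8192sin(φ)/5.
Middle (φ): 8192/5.
Outer (θ): 16384π/5.

Therefore the triple integral equals 16384π/5.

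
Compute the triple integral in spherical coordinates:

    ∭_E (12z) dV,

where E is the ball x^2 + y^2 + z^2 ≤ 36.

In spherical coordinates, x = ρ sin(φ) cos(θ), y = ρ sin(φ) sin(θ), z = ρ cos(φ), and dV = ρ^2 sin(φ) dρ dφ dθ.

The integrand becomes 12ρ cos(φ), so

    ∭_E (12z) dV = ∫_{0}^{2π} ∫_{0}^{π} ∫_{0}^{6} (12ρ cos(φ)) · ρ^2 sin(φ) dρ dφ dθ.

Inner (ρ): 1944sin(2φ).
Middle (φ): 0.
Outer (θ): 0.

Therefore the triple integral equals 0.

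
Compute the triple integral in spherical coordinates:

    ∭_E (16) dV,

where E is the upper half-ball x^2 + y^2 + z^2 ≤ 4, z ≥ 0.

In spherical coordinates, x = ρ sin(φ) cos(θ), y = ρ sin(φ) sin(θ), z = ρ cos(φ), and dV = ρ^2 sin(φ) dρ dφ dθ.

The integrand becomes 16, so

    ∭_E (16) dV = ∫_{0}^{2π} ∫_{0}^{π/2} ∫_{0}^{2} (16) · ρ^2 sin(φ) dρ dφ dθ.

Inner (ρ): 128sin(φ)/3.
Middle (φ): 128/3.
Outer (θ): 256π/3.

Therefore the triple integral equals 256π/3.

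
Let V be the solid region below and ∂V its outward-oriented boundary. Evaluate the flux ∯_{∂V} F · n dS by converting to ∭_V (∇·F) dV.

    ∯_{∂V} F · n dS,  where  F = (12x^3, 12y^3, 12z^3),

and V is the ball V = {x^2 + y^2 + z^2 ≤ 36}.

By the divergence theorem,

    ∯_{∂V} F · n dS = ∭_V (∇ · F) dV.

Compute the divergence:
    ∇ · F = ∂F_x/∂x + ∂F_y/∂y + ∂F_z/∂z = 36x^2 + 36y^2 + 36z^2.

In spherical coordinates, x = ρ sin(φ) cos(θ), y = ρ sin(φ) sin(θ), z = ρ cos(φ), dV = ρ^2 sin(φ) dρ dφ dθ, with 0 ≤ ρ ≤ 6, 0 ≤ φ ≤ π, 0 ≤ θ ≤ 2π.

The integrand, after substitution and multiplying by the volume element, becomes (36ρ^2) · ρ^2 sin(φ), so

    ∭_V (∇·F) dV = ∫_0^{2π} ∫_0^{π} ∫_0^{6} (36ρ^2) · ρ^2 sin(φ) dρ dφ dθ.

Inner (ρ from 0 to 6): 279936sin(φ)/5.
Middle (φ from 0 to π): 559872/5.
Outer (θ from 0 to 2π): 1119744π/5.

Therefore ∯_{∂V} F · n dS = 1119744π/5.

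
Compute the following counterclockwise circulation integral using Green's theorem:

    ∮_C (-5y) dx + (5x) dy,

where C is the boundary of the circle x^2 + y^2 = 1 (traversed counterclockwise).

Green's theorem converts the closed line integral into a double integral over the enclosed region D:

    ∮_C P dx + Q dy = ∬_D (∂Q/∂x - ∂P/∂y) dA.

Here P = -5y, Q = 5x, so

    ∂Q/∂x = 5,    ∂P/∂y = -5,
    ∂Q/∂x - ∂P/∂y = 10.

D is the region x^2 + y^2 ≤ 1. Evaluating the double integral:

In polar coordinates (x = r cos θ, y = r sin θ, dA = r dr dθ) the integrand becomes 10, so

    ∬_D (10) dA = ∫_0^{2π} ∫_0^{1} (10) · r dr dθ.

Inner (r from 0 to 1): 5.
Outer (θ from 0 to 2π): 10π.

Therefore ∮_C P dx + Q dy = 10π.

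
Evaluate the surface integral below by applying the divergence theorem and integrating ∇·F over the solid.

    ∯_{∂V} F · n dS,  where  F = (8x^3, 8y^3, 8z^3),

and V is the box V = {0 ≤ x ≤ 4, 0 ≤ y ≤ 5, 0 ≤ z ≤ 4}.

By the divergence theorem,

    ∯_{∂V} F · n dS = ∭_V (∇ · F) dV.

Compute the divergence:
    ∇ · F = ∂F_x/∂x + ∂F_y/∂y + ∂F_z/∂z = 24x^2 + 24y^2 + 24z^2.

V is a rectangular box, so dV = dx dy dz with 0 ≤ x ≤ 4, 0 ≤ y ≤ 5, 0 ≤ z ≤ 4.

Integrate (24x^2 + 24y^2 + 24z^2) over V as an iterated integral:

    ∭_V (∇·F) dV = ∫_0^{4} ∫_0^{5} ∫_0^{4} (24x^2 + 24y^2 + 24z^2) dz dy dx.

Inner (z from 0 to 4): 96x^2 + 96y^2 + 512.
Middle (y from 0 to 5): 480x^2 + 6560.
Outer (x from 0 to 4): 36480.

Therefore ∯_{∂V} F · n dS = 36480.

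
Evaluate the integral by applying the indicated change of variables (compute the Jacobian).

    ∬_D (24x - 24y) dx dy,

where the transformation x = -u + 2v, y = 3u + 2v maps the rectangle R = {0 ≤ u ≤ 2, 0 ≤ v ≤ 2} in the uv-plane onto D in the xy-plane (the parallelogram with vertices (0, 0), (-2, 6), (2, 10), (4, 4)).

Compute the Jacobian determinant of (x, y) with respect to (u, v):

    ∂(x,y)/∂(u,v) = | -1  2 | = (-1)(2) - (2)(3) = -8.
                   | 3  2 |

Its absolute value is |J| = 8 (the area scaling factor).

Substituting x = -u + 2v, y = 3u + 2v into the integrand,

    24x - 24y → -96u,

so the integral becomes

    ∬_R (-96u) · |J| du dv = ∫_0^2 ∫_0^2 (-768u) dv du.

Inner (v): -1536u.
Outer (u): -3072.

Therefore ∬_D (24x - 24y) dx dy = -3072.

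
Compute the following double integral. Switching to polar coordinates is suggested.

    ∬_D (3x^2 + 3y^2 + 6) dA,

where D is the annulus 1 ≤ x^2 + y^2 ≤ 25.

The region D is 1 ≤ r ≤ 5, 0 ≤ θ ≤ 2π in polar coordinates, where x = r cos(θ), y = r sin(θ), and dA = r dr dθ.

Under the substitution, the integrand becomes 3r^2 + 6, so

    ∬_D (3x^2 + 3y^2 + 6) dA = ∫_{0}^{2π} ∫_{1}^{5} (3r^2 + 6) · r dr dθ.

Inner integral (in r): ∫_{1}^{5} (3r^2 + 6) · r dr = 540.

Outer integral (in θ): ∫_{0}^{2π} (540) dθ = 1080π.

Therefore ∬_D (3x^2 + 3y^2 + 6) dA = 1080π.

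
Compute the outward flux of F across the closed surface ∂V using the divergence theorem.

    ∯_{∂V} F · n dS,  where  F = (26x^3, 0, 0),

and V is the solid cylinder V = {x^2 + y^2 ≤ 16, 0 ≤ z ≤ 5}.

By the divergence theorem,

    ∯_{∂V} F · n dS = ∭_V (∇ · F) dV.

Compute the divergence:
    ∇ · F = ∂F_x/∂x + ∂F_y/∂y + ∂F_z/∂z = 78x^2 + 0 + 0 = 78x^2.

In cylindrical coordinates, x = r cos(θ), y = r sin(θ), z = z, dV = r dr dθ dz, with 0 ≤ r ≤ 4, 0 ≤ θ ≤ 2π, 0 ≤ z ≤ 5.

The integrand, after substitution and multiplying by the volume element, becomes (78r^2cos(θ)^2) · r, so

    ∭_V (∇·F) dV = ∫_0^{2π} ∫_0^{4} ∫_0^{5} (78r^2cos(θ)^2) · r dz dr dθ.

Inner (z from 0 to 5): 390r^3cos(θ)^2.
Middle (r from 0 to 4): 24960cos(θ)^2.
Outer (θ from 0 to 2π): 24960π.

Therefore ∯_{∂V} F · n dS = 24960π.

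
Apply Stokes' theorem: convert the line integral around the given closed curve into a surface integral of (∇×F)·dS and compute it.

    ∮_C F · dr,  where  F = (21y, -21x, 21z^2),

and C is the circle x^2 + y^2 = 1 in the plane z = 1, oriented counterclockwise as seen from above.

Let S be the flat disk x^2 + y^2 ≤ 1 in the plane z = 1, with upward unit normal n̂ = ẑ. By Stokes' theorem,

    ∮_C F · dr = ∬_S (∇ × F) · n̂ dS = ∬_D (curl F)_z dA,

where D is the disk x^2 + y^2 ≤ 1.

Compute the curl of F = (21y, -21x, 21z^2):
    (∇ × F)_x = ∂F_z/∂y - ∂F_y/∂z = 0,
    (∇ × F)_y = ∂F_x/∂z - ∂F_z/∂x = 0,
    (∇ × F)_z = ∂F_y/∂x - ∂F_x/∂y = -42.

On z = 1, (curl F)_z = -42.

Convert to polar (x = r cos θ, y = r sin θ, dA = r dr dθ); the integrand becomes -42, so

    ∬_D (curl F)_z dA = ∫_0^{2π} ∫_0^{1} (-42) · r dr dθ.

Inner (r from 0 to 1): -21.
Outer (θ from 0 to 2π): -42π.

Therefore ∮_C F · dr = -42π.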